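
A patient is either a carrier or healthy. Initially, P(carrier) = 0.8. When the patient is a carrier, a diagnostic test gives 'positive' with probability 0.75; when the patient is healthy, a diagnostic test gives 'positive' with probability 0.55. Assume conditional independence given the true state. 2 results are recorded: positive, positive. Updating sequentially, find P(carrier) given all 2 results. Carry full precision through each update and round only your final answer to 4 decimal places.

Each posterior becomes the prior for the next update.
After 'positive': P(carrier) = 0.75·0.8000 / (0.75·0.8000 + 0.55·0.2000) ≈ 0.8451
After 'positive': P(carrier) = 0.75·0.8451 / (0.75·0.8451 + 0.55·0.1549) ≈ 0.8815

0.8815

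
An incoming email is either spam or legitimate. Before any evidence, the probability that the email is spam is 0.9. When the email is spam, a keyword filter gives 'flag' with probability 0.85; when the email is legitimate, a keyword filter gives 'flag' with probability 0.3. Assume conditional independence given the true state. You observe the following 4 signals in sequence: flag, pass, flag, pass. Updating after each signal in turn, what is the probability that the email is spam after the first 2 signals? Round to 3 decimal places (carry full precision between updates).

0.845

Apply Bayes' rule sequentially, carrying P(spam) forward.
After 'flag': P(spam) = 0.85·0.9000 / (0.85·0.9000 + 0.3·0.1000) ≈ 0.9623
After 'pass': P(spam) = 0.15·0.9623 / (0.15·0.9623 + 0.7·0.0377) ≈ 0.8453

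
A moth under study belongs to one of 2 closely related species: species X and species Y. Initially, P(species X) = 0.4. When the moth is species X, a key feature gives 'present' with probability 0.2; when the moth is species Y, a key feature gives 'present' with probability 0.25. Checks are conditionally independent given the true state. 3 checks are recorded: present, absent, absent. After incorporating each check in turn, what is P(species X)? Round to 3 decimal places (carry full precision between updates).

After 'present': P(species X) = 0.2·0.4000 / (0.2·0.4000 + 0.25·0.6000) ≈ 0.3478
After 'absent': P(species X) = 0.8·0.3478 / (0.8·0.3478 + 0.75·0.6522) ≈ 0.3626
After 'absent': P(species X) = 0.8·0.3626 / (0.8·0.3626 + 0.75·0.6374) ≈ 0.3777

0.378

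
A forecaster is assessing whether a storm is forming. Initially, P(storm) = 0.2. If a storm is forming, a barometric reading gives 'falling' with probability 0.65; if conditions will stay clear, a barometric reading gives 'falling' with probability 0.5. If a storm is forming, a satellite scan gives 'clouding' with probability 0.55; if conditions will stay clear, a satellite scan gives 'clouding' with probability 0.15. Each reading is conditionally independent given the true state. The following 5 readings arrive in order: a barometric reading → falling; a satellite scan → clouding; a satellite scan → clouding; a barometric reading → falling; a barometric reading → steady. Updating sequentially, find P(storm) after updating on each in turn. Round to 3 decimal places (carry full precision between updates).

After a barometric reading='falling': P(storm) = 0.65·0.2000 / (0.65·0.2000 + 0.5·0.8000) ≈ 0.2453
After a satellite scan='clouding': P(storm) = 0.55·0.2453 / (0.55·0.2453 + 0.15·0.7547) ≈ 0.5437
After a satellite scan='clouding': P(storm) = 0.55·0.5437 / (0.55·0.5437 + 0.15·0.4563) ≈ 0.8138
After a barometric reading='falling': P(storm) = 0.65·0.8138 / (0.65·0.8138 + 0.5·0.1862) ≈ 0.8503
After a barometric reading='steady': P(storm) = 0.35·0.8503 / (0.35·0.8503 + 0.5·0.1497) ≈ 0.7990

0.799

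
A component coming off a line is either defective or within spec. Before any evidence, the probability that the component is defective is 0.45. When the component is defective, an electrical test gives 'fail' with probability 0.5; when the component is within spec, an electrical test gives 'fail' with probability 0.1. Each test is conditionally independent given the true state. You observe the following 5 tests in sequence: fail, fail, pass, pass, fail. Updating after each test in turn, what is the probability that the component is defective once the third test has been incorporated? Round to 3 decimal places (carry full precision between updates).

0.919

After 'fail': P(defective) = 0.5·0.4500 / (0.5·0.4500 + 0.1·0.5500) ≈ 0.8036
After 'fail': P(defective) = 0.5·0.8036 / (0.5·0.8036 + 0.1·0.1964) ≈ 0.9534
After 'pass': P(defective) = 0.5·0.9534 / (0.5·0.9534 + 0.9·0.0466) ≈ 0.9191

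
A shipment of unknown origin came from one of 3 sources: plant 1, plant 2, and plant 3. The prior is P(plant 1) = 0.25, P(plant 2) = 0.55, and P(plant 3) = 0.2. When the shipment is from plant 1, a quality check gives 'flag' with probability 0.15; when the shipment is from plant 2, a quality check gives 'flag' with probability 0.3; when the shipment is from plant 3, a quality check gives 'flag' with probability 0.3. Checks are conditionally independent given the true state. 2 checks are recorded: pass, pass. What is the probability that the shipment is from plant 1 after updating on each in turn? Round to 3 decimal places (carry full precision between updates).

Each posterior becomes the prior for the next update.
After 'pass': normaliser = 0.85·0.2500 + 0.7·0.5500 + 0.7·0.2000; P(plant 1) ≈ 0.2881, P(plant 2) ≈ 0.5220, P(plant 3) ≈ 0.1898
After 'pass': normaliser = 0.85·0.2881 + 0.7·0.5220 + 0.7·0.1898; P(plant 1) ≈ 0.3295, P(plant 2) ≈ 0.4917, P(plant 3) ≈ 0.1788

0.330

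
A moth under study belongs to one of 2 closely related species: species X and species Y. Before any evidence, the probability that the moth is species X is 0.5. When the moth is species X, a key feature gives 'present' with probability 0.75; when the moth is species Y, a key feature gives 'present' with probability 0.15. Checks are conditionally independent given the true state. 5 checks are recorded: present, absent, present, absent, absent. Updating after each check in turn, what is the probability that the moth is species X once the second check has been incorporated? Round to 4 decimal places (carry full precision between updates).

0.5952

Apply Bayes' rule sequentially, carrying P(species X) forward.
After 'present': P(species X) = 0.75·0.5000 / (0.75·0.5000 + 0.15·0.5000) ≈ 0.8333
After 'absent': P(species X) = 0.25·0.8333 / (0.25·0.8333 + 0.85·0.1667) ≈ 0.5952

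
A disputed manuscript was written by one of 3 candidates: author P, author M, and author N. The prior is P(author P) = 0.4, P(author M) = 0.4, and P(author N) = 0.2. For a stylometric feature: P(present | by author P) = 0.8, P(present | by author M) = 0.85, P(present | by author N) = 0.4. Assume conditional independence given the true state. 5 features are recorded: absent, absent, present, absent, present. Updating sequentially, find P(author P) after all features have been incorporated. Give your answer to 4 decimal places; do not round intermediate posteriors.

After 'absent': normaliser = 0.2·0.4000 + 0.15·0.4000 + 0.6·0.2000; P(author P) ≈ 0.3077, P(author M) ≈ 0.2308, P(author N) ≈ 0.4615
After 'absent': normaliser = 0.2·0.3077 + 0.15·0.2308 + 0.6·0.4615; P(author P) ≈ 0.1649, P(author M) ≈ 0.0928, P(author N) ≈ 0.7423
After 'present': normaliser = 0.8·0.1649 + 0.85·0.0928 + 0.4·0.7423; P(author P) ≈ 0.2599, P(author M) ≈ 0.1553, P(author N) ≈ 0.5848
After 'absent': normaliser = 0.2·0.2599 + 0.15·0.1553 + 0.6·0.5848; P(author P) ≈ 0.1220, P(author M) ≈ 0.0547, P(author N) ≈ 0.8233
After 'present': normaliser = 0.8·0.1220 + 0.85·0.0547 + 0.4·0.8233; P(author P) ≈ 0.2061, P(author M) ≈ 0.0982, P(author N) ≈ 0.6957

0.2061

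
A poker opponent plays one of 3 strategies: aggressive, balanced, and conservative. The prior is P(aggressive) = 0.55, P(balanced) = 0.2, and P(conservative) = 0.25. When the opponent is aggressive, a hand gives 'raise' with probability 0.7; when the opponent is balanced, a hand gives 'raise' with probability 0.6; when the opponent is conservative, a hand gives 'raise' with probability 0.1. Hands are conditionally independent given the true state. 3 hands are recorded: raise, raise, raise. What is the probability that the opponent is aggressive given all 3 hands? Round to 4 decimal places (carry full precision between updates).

After 'raise': normaliser = 0.7·0.5500 + 0.6·0.2000 + 0.1·0.2500; P(aggressive) ≈ 0.7264, P(balanced) ≈ 0.2264, P(conservative) ≈ 0.0472
After 'raise': normaliser = 0.7·0.7264 + 0.6·0.2264 + 0.1·0.0472; P(aggressive) ≈ 0.7834, P(balanced) ≈ 0.2093, P(conservative) ≈ 0.0073
After 'raise': normaliser = 0.7·0.7834 + 0.6·0.2093 + 0.1·0.0073; P(aggressive) ≈ 0.8128, P(balanced) ≈ 0.1861, P(conservative) ≈ 0.0011

0.8128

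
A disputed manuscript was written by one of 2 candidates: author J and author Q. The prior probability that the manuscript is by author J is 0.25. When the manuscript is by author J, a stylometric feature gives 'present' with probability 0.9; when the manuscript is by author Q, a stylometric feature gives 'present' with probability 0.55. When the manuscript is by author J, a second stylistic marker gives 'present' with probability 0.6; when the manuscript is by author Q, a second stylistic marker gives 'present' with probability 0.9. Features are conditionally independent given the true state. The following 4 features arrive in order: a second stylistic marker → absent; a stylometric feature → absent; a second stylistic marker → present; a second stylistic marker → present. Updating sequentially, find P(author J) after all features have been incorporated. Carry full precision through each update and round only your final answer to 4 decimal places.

0.1164

After a second stylistic marker='absent': P(author J) = 0.4·0.2500 / (0.4·0.2500 + 0.1·0.7500) ≈ 0.5714
After a stylometric feature='absent': P(author J) = 0.1·0.5714 / (0.1·0.5714 + 0.45·0.4286) ≈ 0.2286
After a second stylistic marker='present': P(author J) = 0.6·0.2286 / (0.6·0.2286 + 0.9·0.7714) ≈ 0.1649
After a second stylistic marker='present': P(author J) = 0.6·0.1649 / (0.6·0.1649 + 0.9·0.8351) ≈ 0.1164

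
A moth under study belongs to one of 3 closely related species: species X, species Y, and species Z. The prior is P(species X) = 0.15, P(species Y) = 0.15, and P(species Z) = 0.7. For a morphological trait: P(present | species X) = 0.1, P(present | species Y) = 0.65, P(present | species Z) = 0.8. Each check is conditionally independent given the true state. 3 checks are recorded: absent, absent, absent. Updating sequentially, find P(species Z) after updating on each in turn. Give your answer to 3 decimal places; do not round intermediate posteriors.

After 'absent': normaliser = 0.9·0.1500 + 0.35·0.1500 + 0.2·0.7000; P(species X) ≈ 0.4122, P(species Y) ≈ 0.1603, P(species Z) ≈ 0.4275
After 'absent': normaliser = 0.9·0.4122 + 0.35·0.1603 + 0.2·0.4275; P(species X) ≈ 0.7238, P(species Y) ≈ 0.1095, P(species Z) ≈ 0.1668
After 'absent': normaliser = 0.9·0.7238 + 0.35·0.1095 + 0.2·0.1668; P(species X) ≈ 0.9009, P(species Y) ≈ 0.0530, P(species Z) ≈ 0.0461

0.046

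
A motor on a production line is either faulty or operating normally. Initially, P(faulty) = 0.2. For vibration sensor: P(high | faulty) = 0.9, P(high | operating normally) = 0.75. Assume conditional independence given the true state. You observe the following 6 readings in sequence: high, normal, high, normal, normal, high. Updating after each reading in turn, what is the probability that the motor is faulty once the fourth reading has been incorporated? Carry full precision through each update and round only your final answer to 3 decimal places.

0.054

After 'high': P(faulty) = 0.9·0.2000 / (0.9·0.2000 + 0.75·0.8000) ≈ 0.2308
After 'normal': P(faulty) = 0.1·0.2308 / (0.1·0.2308 + 0.25·0.7692) ≈ 0.1071
After 'high': P(faulty) = 0.9·0.1071 / (0.9·0.1071 + 0.75·0.8929) ≈ 0.1259
After 'normal': P(faulty) = 0.1·0.1259 / (0.1·0.1259 + 0.25·0.8741) ≈ 0.0545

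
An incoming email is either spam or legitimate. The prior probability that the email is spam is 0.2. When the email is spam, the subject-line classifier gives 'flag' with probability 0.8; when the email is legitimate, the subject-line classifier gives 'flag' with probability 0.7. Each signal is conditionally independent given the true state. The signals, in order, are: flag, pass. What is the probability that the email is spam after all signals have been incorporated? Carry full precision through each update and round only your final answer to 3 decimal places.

0.160

After 'flag': P(spam) = 0.8·0.2000 / (0.8·0.2000 + 0.7·0.8000) ≈ 0.2222
After 'pass': P(spam) = 0.2·0.2222 / (0.2·0.2222 + 0.3·0.7778) ≈ 0.1600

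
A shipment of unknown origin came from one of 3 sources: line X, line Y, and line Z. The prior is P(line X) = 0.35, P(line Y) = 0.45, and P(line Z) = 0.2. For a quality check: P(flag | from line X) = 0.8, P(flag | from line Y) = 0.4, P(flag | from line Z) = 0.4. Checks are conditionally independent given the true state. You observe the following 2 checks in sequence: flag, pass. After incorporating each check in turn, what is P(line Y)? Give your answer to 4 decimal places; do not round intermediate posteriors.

0.5094

Each posterior becomes the prior for the next update.
After 'flag': normaliser = 0.8·0.3500 + 0.4·0.4500 + 0.4·0.2000; P(line X) ≈ 0.5185, P(line Y) ≈ 0.3333, P(line Z) ≈ 0.1481
After 'pass': normaliser = 0.2·0.5185 + 0.6·0.3333 + 0.6·0.1481; P(line X) ≈ 0.2642, P(line Y) ≈ 0.5094, P(line Z) ≈ 0.2264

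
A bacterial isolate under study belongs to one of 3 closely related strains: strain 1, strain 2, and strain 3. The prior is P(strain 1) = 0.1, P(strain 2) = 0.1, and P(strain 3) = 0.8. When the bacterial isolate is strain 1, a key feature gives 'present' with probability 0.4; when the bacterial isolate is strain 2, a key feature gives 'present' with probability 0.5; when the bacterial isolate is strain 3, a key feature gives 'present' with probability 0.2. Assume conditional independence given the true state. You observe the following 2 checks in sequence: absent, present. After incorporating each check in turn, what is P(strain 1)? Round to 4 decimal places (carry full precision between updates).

Each posterior becomes the prior for the next update.
After 'absent': normaliser = 0.6·0.1000 + 0.5·0.1000 + 0.8·0.8000; P(strain 1) ≈ 0.0800, P(strain 2) ≈ 0.0667, P(strain 3) ≈ 0.8533
After 'present': normaliser = 0.4·0.0800 + 0.5·0.0667 + 0.2·0.8533; P(strain 1) ≈ 0.1356, P(strain 2) ≈ 0.1412, P(strain 3) ≈ 0.7232

0.1356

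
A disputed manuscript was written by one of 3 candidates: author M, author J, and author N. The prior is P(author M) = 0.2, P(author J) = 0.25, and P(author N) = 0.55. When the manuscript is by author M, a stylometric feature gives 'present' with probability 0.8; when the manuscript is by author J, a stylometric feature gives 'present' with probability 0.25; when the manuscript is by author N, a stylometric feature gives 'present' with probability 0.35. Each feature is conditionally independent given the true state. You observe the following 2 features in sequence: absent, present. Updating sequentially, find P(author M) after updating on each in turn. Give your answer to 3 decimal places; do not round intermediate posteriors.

Each posterior becomes the prior for the next update.
After 'absent': normaliser = 0.2·0.2000 + 0.75·0.2500 + 0.65·0.5500; P(author M) ≈ 0.0684, P(author J) ≈ 0.3205, P(author N) ≈ 0.6111
After 'present': normaliser = 0.8·0.0684 + 0.25·0.3205 + 0.35·0.6111; P(author M) ≈ 0.1569, P(author J) ≈ 0.2298, P(author N) ≈ 0.6134

0.157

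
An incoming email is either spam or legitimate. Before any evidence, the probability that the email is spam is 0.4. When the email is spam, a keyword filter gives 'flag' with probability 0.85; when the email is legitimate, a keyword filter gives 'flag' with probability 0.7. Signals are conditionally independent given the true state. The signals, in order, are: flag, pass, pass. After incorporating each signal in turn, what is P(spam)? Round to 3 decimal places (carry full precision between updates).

After 'flag': P(spam) = 0.85·0.4000 / (0.85·0.4000 + 0.7·0.6000) ≈ 0.4474
After 'pass': P(spam) = 0.15·0.4474 / (0.15·0.4474 + 0.3·0.5526) ≈ 0.2881
After 'pass': P(spam) = 0.15·0.2881 / (0.15·0.2881 + 0.3·0.7119) ≈ 0.1683

0.168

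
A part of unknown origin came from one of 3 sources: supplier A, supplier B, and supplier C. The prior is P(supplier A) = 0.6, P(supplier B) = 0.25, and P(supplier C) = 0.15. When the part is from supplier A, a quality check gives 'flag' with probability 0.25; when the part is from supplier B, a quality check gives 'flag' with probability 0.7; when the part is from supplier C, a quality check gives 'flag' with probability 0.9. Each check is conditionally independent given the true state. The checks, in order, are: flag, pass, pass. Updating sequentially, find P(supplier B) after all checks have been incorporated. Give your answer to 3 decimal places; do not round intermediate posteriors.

0.155

After 'flag': normaliser = 0.25·0.6000 + 0.7·0.2500 + 0.9·0.1500; P(supplier A) ≈ 0.3261, P(supplier B) ≈ 0.3804, P(supplier C) ≈ 0.2935
After 'pass': normaliser = 0.75·0.3261 + 0.3·0.3804 + 0.1·0.2935; P(supplier A) ≈ 0.6303, P(supplier B) ≈ 0.2941, P(supplier C) ≈ 0.0756
After 'pass': normaliser = 0.75·0.6303 + 0.3·0.2941 + 0.1·0.0756; P(supplier A) ≈ 0.8315, P(supplier B) ≈ 0.1552, P(supplier C) ≈ 0.0133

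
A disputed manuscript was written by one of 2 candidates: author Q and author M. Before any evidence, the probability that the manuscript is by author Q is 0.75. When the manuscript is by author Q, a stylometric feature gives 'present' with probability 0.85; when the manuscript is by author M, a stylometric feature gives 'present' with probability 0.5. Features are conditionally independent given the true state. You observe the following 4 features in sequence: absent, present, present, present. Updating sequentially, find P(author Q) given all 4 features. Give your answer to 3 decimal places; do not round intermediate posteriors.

Apply Bayes' rule sequentially, carrying P(author Q) forward.
After 'absent': P(author Q) = 0.15·0.7500 / (0.15·0.7500 + 0.5·0.2500) ≈ 0.4737
After 'present': P(author Q) = 0.85·0.4737 / (0.85·0.4737 + 0.5·0.5263) ≈ 0.6047
After 'present': P(author Q) = 0.85·0.6047 / (0.85·0.6047 + 0.5·0.3953) ≈ 0.7223
After 'present': P(author Q) = 0.85·0.7223 / (0.85·0.7223 + 0.5·0.2777) ≈ 0.8156

0.816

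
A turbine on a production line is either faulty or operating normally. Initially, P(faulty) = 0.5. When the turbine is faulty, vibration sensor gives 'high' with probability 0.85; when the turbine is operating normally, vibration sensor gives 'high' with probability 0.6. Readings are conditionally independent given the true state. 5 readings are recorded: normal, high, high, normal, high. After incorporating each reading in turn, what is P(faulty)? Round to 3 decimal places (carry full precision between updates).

Apply Bayes' rule sequentially, carrying P(faulty) forward.
After 'normal': P(faulty) = 0.15·0.5000 / (0.15·0.5000 + 0.4·0.5000) ≈ 0.2727
After 'high': P(faulty) = 0.85·0.2727 / (0.85·0.2727 + 0.6·0.7273) ≈ 0.3469
After 'high': P(faulty) = 0.85·0.3469 / (0.85·0.3469 + 0.6·0.6531) ≈ 0.4294
After 'normal': P(faulty) = 0.15·0.4294 / (0.15·0.4294 + 0.4·0.5706) ≈ 0.2201
After 'high': P(faulty) = 0.85·0.2201 / (0.85·0.2201 + 0.6·0.7799) ≈ 0.2856

0.286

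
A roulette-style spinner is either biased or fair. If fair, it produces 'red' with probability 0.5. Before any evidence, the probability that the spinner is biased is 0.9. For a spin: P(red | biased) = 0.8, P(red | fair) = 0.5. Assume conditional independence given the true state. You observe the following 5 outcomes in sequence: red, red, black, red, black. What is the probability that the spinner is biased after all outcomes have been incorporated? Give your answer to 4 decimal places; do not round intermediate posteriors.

After 'red': P(biased) = 0.8·0.9000 / (0.8·0.9000 + 0.5·0.1000) ≈ 0.9351
After 'red': P(biased) = 0.8·0.9351 / (0.8·0.9351 + 0.5·0.0649) ≈ 0.9584
After 'black': P(biased) = 0.2·0.9584 / (0.2·0.9584 + 0.5·0.0416) ≈ 0.9021
After 'red': P(biased) = 0.8·0.9021 / (0.8·0.9021 + 0.5·0.0979) ≈ 0.9365
After 'black': P(biased) = 0.2·0.9365 / (0.2·0.9365 + 0.5·0.0635) ≈ 0.8550

0.8550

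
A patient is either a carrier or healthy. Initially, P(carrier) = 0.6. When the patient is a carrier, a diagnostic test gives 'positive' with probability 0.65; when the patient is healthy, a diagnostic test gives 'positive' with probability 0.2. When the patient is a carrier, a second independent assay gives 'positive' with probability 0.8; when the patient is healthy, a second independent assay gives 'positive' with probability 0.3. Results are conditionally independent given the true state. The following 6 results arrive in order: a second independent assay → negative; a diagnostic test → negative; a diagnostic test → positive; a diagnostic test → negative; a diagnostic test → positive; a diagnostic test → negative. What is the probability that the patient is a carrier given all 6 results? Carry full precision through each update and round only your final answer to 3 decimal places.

0.275

After a second independent assay='negative': P(carrier) = 0.2·0.6000 / (0.2·0.6000 + 0.7·0.4000) ≈ 0.3000
After a diagnostic test='negative': P(carrier) = 0.35·0.3000 / (0.35·0.3000 + 0.8·0.7000) ≈ 0.1579
After a diagnostic test='positive': P(carrier) = 0.65·0.1579 / (0.65·0.1579 + 0.2·0.8421) ≈ 0.3786
After a diagnostic test='negative': P(carrier) = 0.35·0.3786 / (0.35·0.3786 + 0.8·0.6214) ≈ 0.2105
After a diagnostic test='positive': P(carrier) = 0.65·0.2105 / (0.65·0.2105 + 0.2·0.7895) ≈ 0.4642
After a diagnostic test='negative': P(carrier) = 0.35·0.4642 / (0.35·0.4642 + 0.8·0.5358) ≈ 0.2749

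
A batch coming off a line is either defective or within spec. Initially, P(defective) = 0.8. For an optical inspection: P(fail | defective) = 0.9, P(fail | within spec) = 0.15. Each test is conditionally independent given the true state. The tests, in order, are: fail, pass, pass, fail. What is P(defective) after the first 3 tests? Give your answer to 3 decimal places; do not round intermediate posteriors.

Each posterior becomes the prior for the next update.
After 'fail': P(defective) = 0.9·0.8000 / (0.9·0.8000 + 0.15·0.2000) ≈ 0.9600
After 'pass': P(defective) = 0.1·0.9600 / (0.1·0.9600 + 0.85·0.0400) ≈ 0.7385
After 'pass': P(defective) = 0.1·0.7385 / (0.1·0.7385 + 0.85·0.2615) ≈ 0.2494

0.249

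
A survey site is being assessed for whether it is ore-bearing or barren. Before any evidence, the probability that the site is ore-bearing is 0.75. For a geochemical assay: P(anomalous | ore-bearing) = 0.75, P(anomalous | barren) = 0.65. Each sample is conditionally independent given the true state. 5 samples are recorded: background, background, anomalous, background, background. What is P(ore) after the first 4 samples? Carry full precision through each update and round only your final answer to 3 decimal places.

0.558

After 'background': P(ore) = 0.25·0.7500 / (0.25·0.7500 + 0.35·0.2500) ≈ 0.6818
After 'background': P(ore) = 0.25·0.6818 / (0.25·0.6818 + 0.35·0.3182) ≈ 0.6048
After 'anomalous': P(ore) = 0.75·0.6048 / (0.75·0.6048 + 0.65·0.3952) ≈ 0.6385
After 'background': P(ore) = 0.25·0.6385 / (0.25·0.6385 + 0.35·0.3615) ≈ 0.5578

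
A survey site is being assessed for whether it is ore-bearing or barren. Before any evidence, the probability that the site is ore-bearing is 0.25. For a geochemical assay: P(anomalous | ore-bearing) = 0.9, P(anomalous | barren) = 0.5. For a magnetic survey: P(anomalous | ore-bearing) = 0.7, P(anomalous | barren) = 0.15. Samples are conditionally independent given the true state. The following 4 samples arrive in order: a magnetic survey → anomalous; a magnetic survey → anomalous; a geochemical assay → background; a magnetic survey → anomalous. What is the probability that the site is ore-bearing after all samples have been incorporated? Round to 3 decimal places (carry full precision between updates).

After a magnetic survey='anomalous': P(ore) = 0.7·0.2500 / (0.7·0.2500 + 0.15·0.7500) ≈ 0.6087
After a magnetic survey='anomalous': P(ore) = 0.7·0.6087 / (0.7·0.6087 + 0.15·0.3913) ≈ 0.8789
After a geochemical assay='background': P(ore) = 0.1·0.8789 / (0.1·0.8789 + 0.5·0.1211) ≈ 0.5921
After a magnetic survey='anomalous': P(ore) = 0.7·0.5921 / (0.7·0.5921 + 0.15·0.4079) ≈ 0.8714

0.871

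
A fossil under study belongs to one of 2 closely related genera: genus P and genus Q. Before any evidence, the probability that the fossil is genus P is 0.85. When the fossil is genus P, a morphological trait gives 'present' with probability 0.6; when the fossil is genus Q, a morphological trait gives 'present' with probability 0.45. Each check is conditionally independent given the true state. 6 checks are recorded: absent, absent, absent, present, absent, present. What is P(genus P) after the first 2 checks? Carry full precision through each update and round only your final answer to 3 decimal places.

0.750

After 'absent': P(genus P) = 0.4·0.8500 / (0.4·0.8500 + 0.55·0.1500) ≈ 0.8047
After 'absent': P(genus P) = 0.4·0.8047 / (0.4·0.8047 + 0.55·0.1953) ≈ 0.7498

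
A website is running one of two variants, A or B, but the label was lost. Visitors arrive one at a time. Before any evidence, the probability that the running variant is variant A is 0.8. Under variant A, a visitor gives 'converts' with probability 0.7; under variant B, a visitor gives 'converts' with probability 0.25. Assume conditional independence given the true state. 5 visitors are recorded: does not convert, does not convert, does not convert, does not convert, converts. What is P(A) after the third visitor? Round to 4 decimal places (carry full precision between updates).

0.2038

After 'does not convert': P(A) = 0.3·0.8000 / (0.3·0.8000 + 0.75·0.2000) ≈ 0.6154
After 'does not convert': P(A) = 0.3·0.6154 / (0.3·0.6154 + 0.75·0.3846) ≈ 0.3902
After 'does not convert': P(A) = 0.3·0.3902 / (0.3·0.3902 + 0.75·0.6098) ≈ 0.2038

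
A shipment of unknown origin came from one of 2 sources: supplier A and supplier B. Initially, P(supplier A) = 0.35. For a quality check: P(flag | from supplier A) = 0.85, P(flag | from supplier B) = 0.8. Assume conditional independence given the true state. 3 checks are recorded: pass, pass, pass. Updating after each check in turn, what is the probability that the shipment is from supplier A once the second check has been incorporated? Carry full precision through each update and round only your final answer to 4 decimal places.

Each posterior becomes the prior for the next update.
After 'pass': P(supplier A) = 0.15·0.3500 / (0.15·0.3500 + 0.2·0.6500) ≈ 0.2877
After 'pass': P(supplier A) = 0.15·0.2877 / (0.15·0.2877 + 0.2·0.7123) ≈ 0.2325

0.2325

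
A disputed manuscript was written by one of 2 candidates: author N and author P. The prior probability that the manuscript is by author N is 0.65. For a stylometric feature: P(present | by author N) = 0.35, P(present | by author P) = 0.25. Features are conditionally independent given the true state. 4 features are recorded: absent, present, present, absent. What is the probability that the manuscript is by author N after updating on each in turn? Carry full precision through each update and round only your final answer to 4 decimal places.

After 'absent': P(author N) = 0.65·0.6500 / (0.65·0.6500 + 0.75·0.3500) ≈ 0.6168
After 'present': P(author N) = 0.35·0.6168 / (0.35·0.6168 + 0.25·0.3832) ≈ 0.6926
After 'present': P(author N) = 0.35·0.6926 / (0.35·0.6926 + 0.25·0.3074) ≈ 0.7593
After 'absent': P(author N) = 0.65·0.7593 / (0.65·0.7593 + 0.75·0.2407) ≈ 0.7322

0.7322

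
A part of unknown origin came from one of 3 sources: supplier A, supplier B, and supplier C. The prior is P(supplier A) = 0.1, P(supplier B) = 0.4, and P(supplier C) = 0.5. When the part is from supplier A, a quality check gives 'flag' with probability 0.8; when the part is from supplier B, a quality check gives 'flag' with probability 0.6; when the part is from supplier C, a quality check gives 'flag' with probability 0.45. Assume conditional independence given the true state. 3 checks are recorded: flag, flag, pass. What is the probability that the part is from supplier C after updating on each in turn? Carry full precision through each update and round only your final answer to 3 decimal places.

0.442

After 'flag': normaliser = 0.8·0.1000 + 0.6·0.4000 + 0.45·0.5000; P(supplier A) ≈ 0.1468, P(supplier B) ≈ 0.4404, P(supplier C) ≈ 0.4128
After 'flag': normaliser = 0.8·0.1468 + 0.6·0.4404 + 0.45·0.4128; P(supplier A) ≈ 0.2070, P(supplier B) ≈ 0.4656, P(supplier C) ≈ 0.3274
After 'pass': normaliser = 0.2·0.2070 + 0.4·0.4656 + 0.55·0.3274; P(supplier A) ≈ 0.1015, P(supplier B) ≈ 0.4568, P(supplier C) ≈ 0.4417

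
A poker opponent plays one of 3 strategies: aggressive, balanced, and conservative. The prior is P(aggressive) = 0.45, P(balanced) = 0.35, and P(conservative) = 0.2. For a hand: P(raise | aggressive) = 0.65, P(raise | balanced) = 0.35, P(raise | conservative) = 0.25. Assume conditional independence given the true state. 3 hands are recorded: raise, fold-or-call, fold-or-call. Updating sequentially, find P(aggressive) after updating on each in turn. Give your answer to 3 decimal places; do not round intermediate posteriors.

0.310

After 'raise': normaliser = 0.65·0.4500 + 0.35·0.3500 + 0.25·0.2000; P(aggressive) ≈ 0.6290, P(balanced) ≈ 0.2634, P(conservative) ≈ 0.1075
After 'fold-or-call': normaliser = 0.35·0.6290 + 0.65·0.2634 + 0.75·0.1075; P(aggressive) ≈ 0.4664, P(balanced) ≈ 0.3628, P(conservative) ≈ 0.1708
After 'fold-or-call': normaliser = 0.35·0.4664 + 0.65·0.3628 + 0.75·0.1708; P(aggressive) ≈ 0.3097, P(balanced) ≈ 0.4473, P(conservative) ≈ 0.2431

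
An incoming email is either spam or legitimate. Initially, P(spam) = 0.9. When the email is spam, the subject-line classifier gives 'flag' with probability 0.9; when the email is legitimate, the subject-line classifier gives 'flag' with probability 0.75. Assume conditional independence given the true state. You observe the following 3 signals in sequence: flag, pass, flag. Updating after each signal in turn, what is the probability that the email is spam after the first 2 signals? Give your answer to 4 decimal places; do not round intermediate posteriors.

After 'flag': P(spam) = 0.9·0.9000 / (0.9·0.9000 + 0.75·0.1000) ≈ 0.9153
After 'pass': P(spam) = 0.1·0.9153 / (0.1·0.9153 + 0.25·0.0847) ≈ 0.8120

0.8120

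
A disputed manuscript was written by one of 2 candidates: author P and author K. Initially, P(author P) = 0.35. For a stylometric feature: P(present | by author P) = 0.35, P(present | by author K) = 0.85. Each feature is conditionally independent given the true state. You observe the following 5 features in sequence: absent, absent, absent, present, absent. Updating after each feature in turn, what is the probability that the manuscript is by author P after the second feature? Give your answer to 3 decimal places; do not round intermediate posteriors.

0.910

After 'absent': P(author P) = 0.65·0.3500 / (0.65·0.3500 + 0.15·0.6500) ≈ 0.7000
After 'absent': P(author P) = 0.65·0.7000 / (0.65·0.7000 + 0.15·0.3000) ≈ 0.9100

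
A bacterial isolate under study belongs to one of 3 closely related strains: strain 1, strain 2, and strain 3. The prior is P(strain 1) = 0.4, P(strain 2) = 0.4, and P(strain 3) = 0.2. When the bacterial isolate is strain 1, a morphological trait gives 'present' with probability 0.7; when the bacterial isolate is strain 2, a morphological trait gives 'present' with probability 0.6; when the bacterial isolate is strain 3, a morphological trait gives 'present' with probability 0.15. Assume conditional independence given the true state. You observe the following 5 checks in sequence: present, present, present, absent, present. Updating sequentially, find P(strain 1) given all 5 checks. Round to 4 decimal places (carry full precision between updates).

After 'present': normaliser = 0.7·0.4000 + 0.6·0.4000 + 0.15·0.2000; P(strain 1) ≈ 0.5091, P(strain 2) ≈ 0.4364, P(strain 3) ≈ 0.0545
After 'present': normaliser = 0.7·0.5091 + 0.6·0.4364 + 0.15·0.0545; P(strain 1) ≈ 0.5689, P(strain 2) ≈ 0.4180, P(strain 3) ≈ 0.0131
After 'present': normaliser = 0.7·0.5689 + 0.6·0.4180 + 0.15·0.0131; P(strain 1) ≈ 0.6117, P(strain 2) ≈ 0.3852, P(strain 3) ≈ 0.0030
After 'absent': normaliser = 0.3·0.6117 + 0.4·0.3852 + 0.85·0.0030; P(strain 1) ≈ 0.5395, P(strain 2) ≈ 0.4530, P(strain 3) ≈ 0.0075
After 'present': normaliser = 0.7·0.5395 + 0.6·0.4530 + 0.15·0.0075; P(strain 1) ≈ 0.5805, P(strain 2) ≈ 0.4178, P(strain 3) ≈ 0.0017

0.5805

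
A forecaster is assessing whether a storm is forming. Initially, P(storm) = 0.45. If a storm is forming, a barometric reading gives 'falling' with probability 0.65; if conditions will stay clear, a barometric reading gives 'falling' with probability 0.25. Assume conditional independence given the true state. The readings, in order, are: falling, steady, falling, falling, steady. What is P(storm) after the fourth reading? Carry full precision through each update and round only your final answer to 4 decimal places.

0.8703

After 'falling': P(storm) = 0.65·0.4500 / (0.65·0.4500 + 0.25·0.5500) ≈ 0.6802
After 'steady': P(storm) = 0.35·0.6802 / (0.35·0.6802 + 0.75·0.3198) ≈ 0.4982
After 'falling': P(storm) = 0.65·0.4982 / (0.65·0.4982 + 0.25·0.5018) ≈ 0.7208
After 'falling': P(storm) = 0.65·0.7208 / (0.65·0.7208 + 0.25·0.2792) ≈ 0.8703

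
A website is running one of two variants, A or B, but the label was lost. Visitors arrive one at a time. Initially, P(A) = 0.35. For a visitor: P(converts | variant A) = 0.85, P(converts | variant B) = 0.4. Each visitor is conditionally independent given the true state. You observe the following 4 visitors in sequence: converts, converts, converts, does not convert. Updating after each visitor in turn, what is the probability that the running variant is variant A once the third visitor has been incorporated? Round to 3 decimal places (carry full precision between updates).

After 'converts': P(A) = 0.85·0.3500 / (0.85·0.3500 + 0.4·0.6500) ≈ 0.5336
After 'converts': P(A) = 0.85·0.5336 / (0.85·0.5336 + 0.4·0.4664) ≈ 0.7086
After 'converts': P(A) = 0.85·0.7086 / (0.85·0.7086 + 0.4·0.2914) ≈ 0.8378

0.838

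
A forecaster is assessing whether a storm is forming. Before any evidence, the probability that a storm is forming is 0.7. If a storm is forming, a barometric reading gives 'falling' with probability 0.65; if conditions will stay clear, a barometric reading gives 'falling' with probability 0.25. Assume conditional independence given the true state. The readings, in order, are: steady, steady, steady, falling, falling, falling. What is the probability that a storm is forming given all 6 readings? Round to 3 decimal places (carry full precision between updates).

After 'steady': P(storm) = 0.35·0.7000 / (0.35·0.7000 + 0.75·0.3000) ≈ 0.5213
After 'steady': P(storm) = 0.35·0.5213 / (0.35·0.5213 + 0.75·0.4787) ≈ 0.3369
After 'steady': P(storm) = 0.35·0.3369 / (0.35·0.3369 + 0.75·0.6631) ≈ 0.1917
After 'falling': P(storm) = 0.65·0.1917 / (0.65·0.1917 + 0.25·0.8083) ≈ 0.3814
After 'falling': P(storm) = 0.65·0.3814 / (0.65·0.3814 + 0.25·0.6186) ≈ 0.6158
After 'falling': P(storm) = 0.65·0.6158 / (0.65·0.6158 + 0.25·0.3842) ≈ 0.8065

0.806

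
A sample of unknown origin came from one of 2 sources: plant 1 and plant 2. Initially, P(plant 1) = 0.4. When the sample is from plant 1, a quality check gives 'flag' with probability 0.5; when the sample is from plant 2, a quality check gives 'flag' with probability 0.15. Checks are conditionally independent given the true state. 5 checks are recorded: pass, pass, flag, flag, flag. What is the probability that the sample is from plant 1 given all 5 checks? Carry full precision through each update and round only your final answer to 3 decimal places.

0.895

Each posterior becomes the prior for the next update.
After 'pass': P(plant 1) = 0.5·0.4000 / (0.5·0.4000 + 0.85·0.6000) ≈ 0.2817
After 'pass': P(plant 1) = 0.5·0.2817 / (0.5·0.2817 + 0.85·0.7183) ≈ 0.1874
After 'flag': P(plant 1) = 0.5·0.1874 / (0.5·0.1874 + 0.15·0.8126) ≈ 0.4347
After 'flag': P(plant 1) = 0.5·0.4347 / (0.5·0.4347 + 0.15·0.5653) ≈ 0.7193
After 'flag': P(plant 1) = 0.5·0.7193 / (0.5·0.7193 + 0.15·0.2807) ≈ 0.8952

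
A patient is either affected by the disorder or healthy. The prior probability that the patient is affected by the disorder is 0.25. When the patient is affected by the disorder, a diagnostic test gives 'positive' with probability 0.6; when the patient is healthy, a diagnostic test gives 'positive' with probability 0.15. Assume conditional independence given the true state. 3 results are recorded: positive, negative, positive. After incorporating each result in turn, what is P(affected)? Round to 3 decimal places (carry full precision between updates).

0.715

Each posterior becomes the prior for the next update.
After 'positive': P(affected) = 0.6·0.2500 / (0.6·0.2500 + 0.15·0.7500) ≈ 0.5714
After 'negative': P(affected) = 0.4·0.5714 / (0.4·0.5714 + 0.85·0.4286) ≈ 0.3855
After 'positive': P(affected) = 0.6·0.3855 / (0.6·0.3855 + 0.15·0.6145) ≈ 0.7151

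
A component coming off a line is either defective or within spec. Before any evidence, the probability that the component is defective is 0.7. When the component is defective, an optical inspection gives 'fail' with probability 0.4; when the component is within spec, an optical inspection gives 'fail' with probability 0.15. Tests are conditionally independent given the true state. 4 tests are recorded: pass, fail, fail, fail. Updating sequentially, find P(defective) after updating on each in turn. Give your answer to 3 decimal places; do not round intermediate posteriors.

After 'pass': P(defective) = 0.6·0.7000 / (0.6·0.7000 + 0.85·0.3000) ≈ 0.6222
After 'fail': P(defective) = 0.4·0.6222 / (0.4·0.6222 + 0.15·0.3778) ≈ 0.8145
After 'fail': P(defective) = 0.4·0.8145 / (0.4·0.8145 + 0.15·0.1855) ≈ 0.9213
After 'fail': P(defective) = 0.4·0.9213 / (0.4·0.9213 + 0.15·0.0787) ≈ 0.9690

0.969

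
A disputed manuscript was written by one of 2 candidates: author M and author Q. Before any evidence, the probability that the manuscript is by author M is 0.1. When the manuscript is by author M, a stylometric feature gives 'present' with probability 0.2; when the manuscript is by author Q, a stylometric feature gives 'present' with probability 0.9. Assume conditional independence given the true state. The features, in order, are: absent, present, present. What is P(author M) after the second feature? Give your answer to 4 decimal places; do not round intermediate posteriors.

After 'absent': P(author M) = 0.8·0.1000 / (0.8·0.1000 + 0.1·0.9000) ≈ 0.4706
After 'present': P(author M) = 0.2·0.4706 / (0.2·0.4706 + 0.9·0.5294) ≈ 0.1649

0.1649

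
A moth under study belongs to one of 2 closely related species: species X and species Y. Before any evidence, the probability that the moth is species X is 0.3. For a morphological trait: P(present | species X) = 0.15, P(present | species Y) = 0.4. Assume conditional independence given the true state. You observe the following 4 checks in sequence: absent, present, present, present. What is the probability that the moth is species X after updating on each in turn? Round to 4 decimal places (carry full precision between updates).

Each posterior becomes the prior for the next update.
After 'absent': P(species X) = 0.85·0.3000 / (0.85·0.3000 + 0.6·0.7000) ≈ 0.3778
After 'present': P(species X) = 0.15·0.3778 / (0.15·0.3778 + 0.4·0.6222) ≈ 0.1855
After 'present': P(species X) = 0.15·0.1855 / (0.15·0.1855 + 0.4·0.8145) ≈ 0.0787
After 'present': P(species X) = 0.15·0.0787 / (0.15·0.0787 + 0.4·0.9213) ≈ 0.0310

0.0310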